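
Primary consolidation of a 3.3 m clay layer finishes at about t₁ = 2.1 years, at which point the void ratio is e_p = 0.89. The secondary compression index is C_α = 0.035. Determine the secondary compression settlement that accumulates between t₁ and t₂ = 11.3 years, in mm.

Secondary compression: S_s = C_α·H/(1+e_p)·log₁₀(t₂/t₁)
S_s = 0.035×3.3/(1+0.89)×log₁₀(11.3/2.1)
    = 0.06111 × 0.7309 = 0.04466 m

S_s ≈ 44.7 mm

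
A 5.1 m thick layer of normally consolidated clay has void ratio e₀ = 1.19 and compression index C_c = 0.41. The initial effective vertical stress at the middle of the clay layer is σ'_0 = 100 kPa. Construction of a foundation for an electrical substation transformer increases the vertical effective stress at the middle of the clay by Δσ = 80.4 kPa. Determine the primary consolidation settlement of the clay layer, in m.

Final effective stress: σ'_f = σ'_0 + Δσ = 100 + 80.4 = 180.4 kPa.
Normally consolidated clay, so the full stress increment lies on the virgin compression line:
S_c = C_c·H/(1+e₀)·log₁₀(σ'_f/σ'_0) = 0.41×5.1/(1+1.19)×log₁₀(180.4/100)
    = 0.95479 × 0.25624 = 0.2447 m

S_c ≈ 0.245 m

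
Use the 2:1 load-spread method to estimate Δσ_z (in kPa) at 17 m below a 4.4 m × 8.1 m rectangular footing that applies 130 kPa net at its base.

By the 2:1 method the load spreads at 1 horizontal : 2 vertical, so at depth z the loaded area has grown by z in each plan dimension:
Δσ = qBL/((B+z)(L+z)) = 130×4.4×8.1/((4.4+17)(8.1+17)) = 8.6257 kPa

Δσ_z ≈ 8.63 kPa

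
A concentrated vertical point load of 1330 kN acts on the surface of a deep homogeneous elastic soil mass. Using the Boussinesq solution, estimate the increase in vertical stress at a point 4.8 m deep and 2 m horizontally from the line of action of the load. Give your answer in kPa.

Boussinesq vertical stress below a point load on an elastic half-space:
Δσ_z = 3P/(2πz²) · [1 + (r/z)²]^(−5/2)
r/z = 2/4.8 = 0.41667; [1+(r/z)²]^(−5/2) = 0.67018.
Δσ_z = 3×1330/(2π×4.8²) × 0.67018 = 27.562 × 0.67018 = 18.47 kPa

Δσ_z ≈ 18.5 kPa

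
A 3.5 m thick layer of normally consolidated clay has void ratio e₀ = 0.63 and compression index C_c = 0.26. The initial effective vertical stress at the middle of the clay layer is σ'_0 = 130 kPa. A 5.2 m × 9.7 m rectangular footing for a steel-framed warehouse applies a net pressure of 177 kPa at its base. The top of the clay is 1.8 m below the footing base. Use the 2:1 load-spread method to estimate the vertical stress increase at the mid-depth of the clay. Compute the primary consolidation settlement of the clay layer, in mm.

S_c ≈ 113 mm

Mid-depth of clay below the footing base: z = 1.8 + 3.5/2 = 3.55 m.
Stress increase at mid-clay by the 2:1 spreading method:
Δσ = qBL/((B+z)(L+z)) = 177×5.2×9.7/((5.2+3.55)(9.7+3.55)) = 77.006 kPa
Final effective stress: σ'_f = σ'_0 + Δσ = 130 + 77.006 = 207.01 kPa.
Normally consolidated clay, so the full stress increment lies on the virgin compression line:
S_c = C_c·H/(1+e₀)·log₁₀(σ'_f/σ'_0) = 0.26×3.5/(1+0.63)×log₁₀(207.01/130)
    = 0.55828 × 0.20205 = 0.1128 m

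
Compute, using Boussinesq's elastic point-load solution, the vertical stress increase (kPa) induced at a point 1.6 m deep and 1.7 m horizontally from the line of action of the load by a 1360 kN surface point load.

Δσ_z ≈ 38.4 kPa

Boussinesq vertical stress below a point load on an elastic half-space:
Δσ_z = 3P/(2πz²) · [1 + (r/z)²]^(−5/2)
r/z = 1.7/1.6 = 1.0625; [1+(r/z)²]^(−5/2) = 0.15122.
Δσ_z = 3×1360/(2π×1.6²) × 0.15122 = 253.65 × 0.15122 = 38.36 kPa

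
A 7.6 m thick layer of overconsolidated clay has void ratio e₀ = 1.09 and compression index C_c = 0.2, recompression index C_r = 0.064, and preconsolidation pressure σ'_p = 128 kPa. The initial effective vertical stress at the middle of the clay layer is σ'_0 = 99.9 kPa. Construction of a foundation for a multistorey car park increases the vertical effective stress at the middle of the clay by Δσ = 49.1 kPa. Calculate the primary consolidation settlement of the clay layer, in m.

S_c ≈ 0.073 m

Final effective stress: σ'_f = 99.9 + 49.1 = 149 kPa.
σ'_f = 149 > σ'_p = 128 kPa, so the stress path crosses the preconsolidation pressure — recompression up to σ'_p, then virgin compression beyond:
S_c = H/(1+e₀)·[C_r·log₁₀(σ'_p/σ'_0) + C_c·log₁₀(σ'_f/σ'_p)]
    = 7.6/2.09 × [0.064×log₁₀(128/99.9) + 0.2×log₁₀(149/128)]
    = 3.6364 × [0.0068892 + 0.013195] = 0.07303 m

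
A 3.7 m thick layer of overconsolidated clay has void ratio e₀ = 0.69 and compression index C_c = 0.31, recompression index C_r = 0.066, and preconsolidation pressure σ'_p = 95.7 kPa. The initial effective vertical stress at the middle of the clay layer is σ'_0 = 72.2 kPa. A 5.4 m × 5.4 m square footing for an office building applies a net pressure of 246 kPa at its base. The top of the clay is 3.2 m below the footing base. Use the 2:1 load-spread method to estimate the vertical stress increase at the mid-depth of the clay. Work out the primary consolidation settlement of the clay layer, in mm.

S_c ≈ 125 mm

Mid-depth of clay below the footing base: z = 3.2 + 3.7/2 = 5.05 m.
Stress increase at mid-clay by the 2:1 spreading method:
Δσ = qBL/((B+z)(L+z)) = 246×5.4×5.4/((5.4+5.05)(5.4+5.05)) = 65.689 kPa
Final effective stress: σ'_f = 72.2 + 65.689 = 137.89 kPa.
σ'_f = 137.89 > σ'_p = 95.7 kPa, so the stress path crosses the preconsolidation pressure — recompression up to σ'_p, then virgin compression beyond:
S_c = H/(1+e₀)·[C_r·log₁₀(σ'_p/σ'_0) + C_c·log₁₀(σ'_f/σ'_p)]
    = 3.7/1.69 × [0.066×log₁₀(95.7/72.2) + 0.31×log₁₀(137.89/95.7)]
    = 2.1893 × [0.0080767 + 0.049172] = 0.1253 m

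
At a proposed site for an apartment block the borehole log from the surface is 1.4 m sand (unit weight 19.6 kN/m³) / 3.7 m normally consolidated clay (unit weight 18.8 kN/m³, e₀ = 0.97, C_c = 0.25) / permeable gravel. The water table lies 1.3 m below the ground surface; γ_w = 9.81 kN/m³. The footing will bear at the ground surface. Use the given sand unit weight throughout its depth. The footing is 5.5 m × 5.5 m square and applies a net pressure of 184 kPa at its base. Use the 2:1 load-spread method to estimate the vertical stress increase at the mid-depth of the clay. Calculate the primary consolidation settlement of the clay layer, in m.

S_c ≈ 0.202 m

Mid-depth of clay below the ground surface: z = 1.4 + 3.7/2 = 3.25 m.
Total vertical stress at mid-clay: σ_v = 19.6×1.4 + 18.8×1.85 = 62.22 kPa.
Pore pressure: u = 9.81×(3.25 − 1.3) = 19.13 kPa.
Initial effective stress: σ'_0 = σ_v − u = 62.22 − 19.13 = 43.09 kPa.
Stress increase at mid-clay by the 2:1 spreading method:
Δσ = qBL/((B+z)(L+z)) = 184×5.5×5.5/((5.5+3.25)(5.5+3.25)) = 72.699 kPa
Final effective stress: σ'_f = σ'_0 + Δσ = 43.09 + 72.699 = 115.79 kPa.
Normally consolidated clay, so the full stress increment lies on the virgin compression line:
S_c = C_c·H/(1+e₀)·log₁₀(σ'_f/σ'_0) = 0.25×3.7/(1+0.97)×log₁₀(115.79/43.09)
    = 0.46954 × 0.42929 = 0.2016 m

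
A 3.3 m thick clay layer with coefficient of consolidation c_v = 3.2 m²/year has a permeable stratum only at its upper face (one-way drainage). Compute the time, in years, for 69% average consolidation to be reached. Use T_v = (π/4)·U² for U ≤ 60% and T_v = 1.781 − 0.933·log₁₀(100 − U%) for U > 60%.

Drainage path length: H_d = H = 3.3 m (single drainage).
U > 60%: T_v = 1.781 − 0.933·log₁₀(100 − 69) = 0.38956.
t = T_v·H_d²/c_v = 0.38956×3.3²/3.2 = 1.326 years.

t ≈ 1.33 years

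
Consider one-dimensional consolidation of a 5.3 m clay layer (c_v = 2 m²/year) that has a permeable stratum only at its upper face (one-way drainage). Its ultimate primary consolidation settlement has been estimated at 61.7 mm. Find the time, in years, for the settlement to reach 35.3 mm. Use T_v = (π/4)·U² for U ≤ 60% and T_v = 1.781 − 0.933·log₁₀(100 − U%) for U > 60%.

Drainage path length: H_d = H = 5.3 m (single drainage).
U = S(t)/S_ult = 35.3/61.7 = 0.5721.
U ≤ 60%: T_v = (π/4)·U² = (π/4)×0.57212² = 0.25708.
t = T_v·H_d²/c_v = 0.25708×5.3²/2 = 3.611 years.

t ≈ 3.61 years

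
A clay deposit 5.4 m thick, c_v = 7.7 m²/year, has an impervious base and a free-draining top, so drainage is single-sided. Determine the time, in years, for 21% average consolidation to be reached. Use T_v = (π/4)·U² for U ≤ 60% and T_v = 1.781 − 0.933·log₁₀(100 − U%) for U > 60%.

t ≈ 0.131 years

Drainage path length: H_d = H = 5.4 m (single drainage).
U ≤ 60%: T_v = (π/4)·U² = (π/4)×0.21² = 0.034636.
t = T_v·H_d²/c_v = 0.034636×5.4²/7.7 = 0.1312 years.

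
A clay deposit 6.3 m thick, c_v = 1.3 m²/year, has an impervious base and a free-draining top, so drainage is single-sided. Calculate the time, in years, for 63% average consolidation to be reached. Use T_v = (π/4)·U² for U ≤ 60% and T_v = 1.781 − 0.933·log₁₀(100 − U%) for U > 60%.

Drainage path length: H_d = H = 6.3 m (single drainage).
U > 60%: T_v = 1.781 − 0.933·log₁₀(100 − 63) = 0.31787.
t = T_v·H_d²/c_v = 0.31787×6.3²/1.3 = 9.705 years.

t ≈ 9.7 years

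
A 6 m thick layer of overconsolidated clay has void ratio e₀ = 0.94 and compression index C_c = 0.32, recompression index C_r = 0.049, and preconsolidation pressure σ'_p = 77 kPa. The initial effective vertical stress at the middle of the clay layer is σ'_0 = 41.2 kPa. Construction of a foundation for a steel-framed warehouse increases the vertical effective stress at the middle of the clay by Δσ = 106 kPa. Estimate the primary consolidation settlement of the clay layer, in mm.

S_c ≈ 320 mm

Final effective stress: σ'_f = 41.2 + 106 = 147.2 kPa.
σ'_f = 147.2 > σ'_p = 77 kPa, so the stress path crosses the preconsolidation pressure — recompression up to σ'_p, then virgin compression beyond:
S_c = H/(1+e₀)·[C_r·log₁₀(σ'_p/σ'_0) + C_c·log₁₀(σ'_f/σ'_p)]
    = 6/1.94 × [0.049×log₁₀(77/41.2) + 0.32×log₁₀(147.2/77)]
    = 3.0928 × [0.013308 + 0.090053] = 0.3197 m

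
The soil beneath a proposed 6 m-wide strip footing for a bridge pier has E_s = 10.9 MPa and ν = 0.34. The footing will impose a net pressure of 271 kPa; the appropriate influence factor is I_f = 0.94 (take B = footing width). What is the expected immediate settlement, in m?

Immediate (elastic) settlement: S_e = q·B·(1−ν²)/E_s · I_f.
E_s = 10.9 MPa = 10900 kPa.
S_e = 271 × 6 × (1 − 0.34²) / 10900 × 0.94
    = 271 × 6 × 0.8844 / 10900 × 0.94
    = 0.124 m

S_e ≈ 0.124 m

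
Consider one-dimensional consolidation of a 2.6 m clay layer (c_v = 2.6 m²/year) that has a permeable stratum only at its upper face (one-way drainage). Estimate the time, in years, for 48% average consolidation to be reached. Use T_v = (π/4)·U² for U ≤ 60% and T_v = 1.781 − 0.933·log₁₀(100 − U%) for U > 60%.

t ≈ 0.47 years

Drainage path length: H_d = H = 2.6 m (single drainage).
U ≤ 60%: T_v = (π/4)·U² = (π/4)×0.48² = 0.18096.
t = T_v·H_d²/c_v = 0.18096×2.6²/2.6 = 0.4705 years.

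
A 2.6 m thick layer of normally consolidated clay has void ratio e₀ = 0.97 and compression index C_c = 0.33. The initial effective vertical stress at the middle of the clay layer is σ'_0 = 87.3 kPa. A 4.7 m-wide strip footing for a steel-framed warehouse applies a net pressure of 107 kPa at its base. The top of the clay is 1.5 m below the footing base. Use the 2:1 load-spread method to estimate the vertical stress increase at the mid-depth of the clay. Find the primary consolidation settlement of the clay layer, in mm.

S_c ≈ 108 mm

Mid-depth of clay below the footing base: z = 1.5 + 2.6/2 = 2.8 m.
Stress increase at mid-clay by the 2:1 spreading method:
Δσ = qB/(B+z) = 107×4.7/(4.7+2.8) = 67.053 kPa
Final effective stress: σ'_f = σ'_0 + Δσ = 87.3 + 67.053 = 154.35 kPa.
Normally consolidated clay, so the full stress increment lies on the virgin compression line:
S_c = C_c·H/(1+e₀)·log₁₀(σ'_f/σ'_0) = 0.33×2.6/(1+0.97)×log₁₀(154.35/87.3)
    = 0.43553 × 0.24749 = 0.1078 m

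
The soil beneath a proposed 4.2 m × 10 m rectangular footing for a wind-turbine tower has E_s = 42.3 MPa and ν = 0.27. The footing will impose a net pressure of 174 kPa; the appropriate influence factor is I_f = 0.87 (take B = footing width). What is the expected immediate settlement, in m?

S_e ≈ 0.0139 m

Immediate (elastic) settlement: S_e = q·B·(1−ν²)/E_s · I_f.
E_s = 42.3 MPa = 42300 kPa.
S_e = 174 × 4.2 × (1 − 0.27²) / 42300 × 0.87
    = 174 × 4.2 × 0.9271 / 42300 × 0.87
    = 0.01393 m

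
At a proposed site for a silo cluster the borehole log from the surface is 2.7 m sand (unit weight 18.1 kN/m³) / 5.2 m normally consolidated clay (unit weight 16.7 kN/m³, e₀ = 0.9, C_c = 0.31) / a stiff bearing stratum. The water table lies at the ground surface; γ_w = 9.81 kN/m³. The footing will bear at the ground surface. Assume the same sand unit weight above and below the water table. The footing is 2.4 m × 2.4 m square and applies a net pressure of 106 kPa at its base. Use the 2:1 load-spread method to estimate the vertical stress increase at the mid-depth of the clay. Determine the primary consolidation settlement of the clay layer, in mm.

S_c ≈ 83.9 mm

Mid-depth of clay below the ground surface: z = 2.7 + 5.2/2 = 5.3 m.
Total vertical stress at mid-clay: σ_v = 18.1×2.7 + 16.7×2.6 = 92.29 kPa.
Pore pressure: u = 9.81×(5.3 − 0) = 51.993 kPa.
Initial effective stress: σ'_0 = σ_v − u = 92.29 − 51.993 = 40.297 kPa.
Stress increase at mid-clay by the 2:1 spreading method:
Δσ = qBL/((B+z)(L+z)) = 106×2.4×2.4/((2.4+5.3)(2.4+5.3)) = 10.298 kPa
Final effective stress: σ'_f = σ'_0 + Δσ = 40.297 + 10.298 = 50.595 kPa.
Normally consolidated clay, so the full stress increment lies on the virgin compression line:
S_c = C_c·H/(1+e₀)·log₁₀(σ'_f/σ'_0) = 0.31×5.2/(1+0.9)×log₁₀(50.595/40.297)
    = 0.84842 × 0.098835 = 0.08385 m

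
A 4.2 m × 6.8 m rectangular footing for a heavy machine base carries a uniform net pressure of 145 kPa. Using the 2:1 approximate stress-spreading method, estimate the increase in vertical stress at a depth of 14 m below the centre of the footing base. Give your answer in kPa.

Δσ_z ≈ 10.9 kPa

By the 2:1 method the load spreads at 1 horizontal : 2 vertical, so at depth z the loaded area has grown by z in each plan dimension:
Δσ = qBL/((B+z)(L+z)) = 145×4.2×6.8/((4.2+14)(6.8+14)) = 10.939 kPa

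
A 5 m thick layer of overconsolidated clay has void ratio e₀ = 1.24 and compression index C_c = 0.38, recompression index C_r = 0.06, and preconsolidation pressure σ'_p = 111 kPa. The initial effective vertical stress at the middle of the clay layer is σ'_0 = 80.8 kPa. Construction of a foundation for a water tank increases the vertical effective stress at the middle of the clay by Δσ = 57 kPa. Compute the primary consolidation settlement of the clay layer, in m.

Final effective stress: σ'_f = 80.8 + 57 = 137.8 kPa.
σ'_f = 137.8 > σ'_p = 111 kPa, so the stress path crosses the preconsolidation pressure — recompression up to σ'_p, then virgin compression beyond:
S_c = H/(1+e₀)·[C_r·log₁₀(σ'_p/σ'_0) + C_c·log₁₀(σ'_f/σ'_p)]
    = 5/2.24 × [0.06×log₁₀(111/80.8) + 0.38×log₁₀(137.8/111)]
    = 2.2321 × [0.0082747 + 0.035692] = 0.09814 m

S_c ≈ 0.0981 m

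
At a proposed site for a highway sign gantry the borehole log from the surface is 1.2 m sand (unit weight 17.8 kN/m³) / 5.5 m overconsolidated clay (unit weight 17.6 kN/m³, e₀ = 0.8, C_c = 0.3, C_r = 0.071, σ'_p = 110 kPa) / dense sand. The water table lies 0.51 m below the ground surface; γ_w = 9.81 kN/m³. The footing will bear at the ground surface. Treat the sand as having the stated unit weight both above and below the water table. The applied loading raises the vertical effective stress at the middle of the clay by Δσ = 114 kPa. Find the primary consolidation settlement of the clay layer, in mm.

S_c ≈ 229 mm

Mid-depth of clay below the ground surface: z = 1.2 + 5.5/2 = 3.95 m.
Total vertical stress at mid-clay: σ_v = 17.8×1.2 + 17.6×2.75 = 69.76 kPa.
Pore pressure: u = 9.81×(3.95 − 0.51) = 33.746 kPa.
Initial effective stress: σ'_0 = σ_v − u = 69.76 − 33.746 = 36.014 kPa.
Final effective stress: σ'_f = 36.014 + 114 = 150.01 kPa.
σ'_f = 150.01 > σ'_p = 110 kPa, so the stress path crosses the preconsolidation pressure — recompression up to σ'_p, then virgin compression beyond:
S_c = H/(1+e₀)·[C_r·log₁₀(σ'_p/σ'_0) + C_c·log₁₀(σ'_f/σ'_p)]
    = 5.5/1.8 × [0.071×log₁₀(110/36.014) + 0.3×log₁₀(150.01/110)]
    = 3.0556 × [0.034429 + 0.040418] = 0.2287 m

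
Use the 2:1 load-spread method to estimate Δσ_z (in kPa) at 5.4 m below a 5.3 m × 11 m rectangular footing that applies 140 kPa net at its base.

Δσ_z ≈ 46.5 kPa

By the 2:1 method the load spreads at 1 horizontal : 2 vertical, so at depth z the loaded area has grown by z in each plan dimension:
Δσ = qBL/((B+z)(L+z)) = 140×5.3×11/((5.3+5.4)(11+5.4)) = 46.512 kPa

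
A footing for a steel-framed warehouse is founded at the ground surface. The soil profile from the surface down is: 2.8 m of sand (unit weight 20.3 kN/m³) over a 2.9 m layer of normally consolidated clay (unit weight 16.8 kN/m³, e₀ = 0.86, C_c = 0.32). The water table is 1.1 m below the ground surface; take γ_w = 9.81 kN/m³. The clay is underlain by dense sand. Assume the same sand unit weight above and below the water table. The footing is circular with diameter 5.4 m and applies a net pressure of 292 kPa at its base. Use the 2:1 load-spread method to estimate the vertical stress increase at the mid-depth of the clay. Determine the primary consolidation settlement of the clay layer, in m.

Mid-depth of clay below the ground surface: z = 2.8 + 2.9/2 = 4.25 m.
Total vertical stress at mid-clay: σ_v = 20.3×2.8 + 16.8×1.45 = 81.2 kPa.
Pore pressure: u = 9.81×(4.25 − 1.1) = 30.902 kPa.
Initial effective stress: σ'_0 = σ_v − u = 81.2 − 30.902 = 50.298 kPa.
Stress increase at mid-clay by the 2:1 spreading method:
Δσ ≈ qD²/(D+z)² = 292×5.4²/(5.4+4.25)² = 91.436 kPa
Final effective stress: σ'_f = σ'_0 + Δσ = 50.298 + 91.436 = 141.73 kPa.
Normally consolidated clay, so the full stress increment lies on the virgin compression line:
S_c = C_c·H/(1+e₀)·log₁₀(σ'_f/σ'_0) = 0.32×2.9/(1+0.86)×log₁₀(141.73/50.298)
    = 0.49892 × 0.44991 = 0.2245 m

S_c ≈ 0.224 m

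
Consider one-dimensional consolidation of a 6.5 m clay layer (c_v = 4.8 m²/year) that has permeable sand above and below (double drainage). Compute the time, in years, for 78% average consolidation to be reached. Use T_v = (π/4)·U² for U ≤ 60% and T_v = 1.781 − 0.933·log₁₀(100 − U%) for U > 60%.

Drainage path length: H_d = H/2 = 3.25 m (double drainage).
U > 60%: T_v = 1.781 − 0.933·log₁₀(100 − 78) = 0.52852.
t = T_v·H_d²/c_v = 0.52852×3.25²/4.8 = 1.163 years.

t ≈ 1.16 years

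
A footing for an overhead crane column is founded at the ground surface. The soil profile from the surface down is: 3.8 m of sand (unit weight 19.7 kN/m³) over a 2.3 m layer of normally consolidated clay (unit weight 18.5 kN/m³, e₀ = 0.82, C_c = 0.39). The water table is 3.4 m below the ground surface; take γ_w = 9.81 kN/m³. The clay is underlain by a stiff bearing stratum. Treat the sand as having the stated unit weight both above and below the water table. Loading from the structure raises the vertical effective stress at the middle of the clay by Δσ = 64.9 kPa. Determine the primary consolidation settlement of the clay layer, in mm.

S_c ≈ 126 mm

Mid-depth of clay below the ground surface: z = 3.8 + 2.3/2 = 4.95 m.
Total vertical stress at mid-clay: σ_v = 19.7×3.8 + 18.5×1.15 = 96.135 kPa.
Pore pressure: u = 9.81×(4.95 − 3.4) = 15.206 kPa.
Initial effective stress: σ'_0 = σ_v − u = 96.135 − 15.206 = 80.929 kPa.
Final effective stress: σ'_f = σ'_0 + Δσ = 80.929 + 64.9 = 145.83 kPa.
Normally consolidated clay, so the full stress increment lies on the virgin compression line:
S_c = C_c·H/(1+e₀)·log₁₀(σ'_f/σ'_0) = 0.39×2.3/(1+0.82)×log₁₀(145.83/80.929)
    = 0.49286 × 0.25574 = 0.126 m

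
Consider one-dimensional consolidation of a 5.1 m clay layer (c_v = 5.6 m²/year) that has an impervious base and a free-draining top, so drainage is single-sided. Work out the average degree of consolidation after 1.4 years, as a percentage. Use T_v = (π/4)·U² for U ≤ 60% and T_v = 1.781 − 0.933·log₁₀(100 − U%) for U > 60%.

U ≈ 61.5 %

Drainage path length: H_d = H = 5.1 m (single drainage).
T_v = c_v·t/H_d² = 5.6×1.4/5.1² = 0.30142.
T_v = 0.30142 corresponds to the U > 60% branch:
U = 1 − 10^((1.781 − T_v)/0.933)/100 = 0.6147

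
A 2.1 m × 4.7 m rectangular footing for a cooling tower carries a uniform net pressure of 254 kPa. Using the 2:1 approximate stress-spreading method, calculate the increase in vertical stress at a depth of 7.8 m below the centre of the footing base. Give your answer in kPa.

By the 2:1 method the load spreads at 1 horizontal : 2 vertical, so at depth z the loaded area has grown by z in each plan dimension:
Δσ = qBL/((B+z)(L+z)) = 254×2.1×4.7/((2.1+7.8)(4.7+7.8)) = 20.258 kPa

Δσ_z ≈ 20.3 kPa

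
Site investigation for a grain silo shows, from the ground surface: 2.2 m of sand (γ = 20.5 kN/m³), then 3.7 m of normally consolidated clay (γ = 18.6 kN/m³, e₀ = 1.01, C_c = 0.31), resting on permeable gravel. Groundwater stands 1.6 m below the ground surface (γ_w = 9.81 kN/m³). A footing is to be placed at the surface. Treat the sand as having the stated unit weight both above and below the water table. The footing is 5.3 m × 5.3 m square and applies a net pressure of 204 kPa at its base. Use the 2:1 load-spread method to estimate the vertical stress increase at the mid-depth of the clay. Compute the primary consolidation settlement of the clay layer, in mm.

Mid-depth of clay below the ground surface: z = 2.2 + 3.7/2 = 4.05 m.
Total vertical stress at mid-clay: σ_v = 20.5×2.2 + 18.6×1.85 = 79.51 kPa.
Pore pressure: u = 9.81×(4.05 − 1.6) = 24.035 kPa.
Initial effective stress: σ'_0 = σ_v − u = 79.51 − 24.035 = 55.475 kPa.
Stress increase at mid-clay by the 2:1 spreading method:
Δσ = qBL/((B+z)(L+z)) = 204×5.3×5.3/((5.3+4.05)(5.3+4.05)) = 65.548 kPa
Final effective stress: σ'_f = σ'_0 + Δσ = 55.475 + 65.548 = 121.02 kPa.
Normally consolidated clay, so the full stress increment lies on the virgin compression line:
S_c = C_c·H/(1+e₀)·log₁₀(σ'_f/σ'_0) = 0.31×3.7/(1+1.01)×log₁₀(121.02/55.475)
    = 0.57065 × 0.33876 = 0.1933 m

S_c ≈ 193 mm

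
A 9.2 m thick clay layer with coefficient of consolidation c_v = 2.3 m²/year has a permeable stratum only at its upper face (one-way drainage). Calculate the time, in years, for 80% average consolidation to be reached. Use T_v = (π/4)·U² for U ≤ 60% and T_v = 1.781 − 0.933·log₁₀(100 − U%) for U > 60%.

t ≈ 20.9 years

Drainage path length: H_d = H = 9.2 m (single drainage).
U > 60%: T_v = 1.781 − 0.933·log₁₀(100 − 80) = 0.56714.
t = T_v·H_d²/c_v = 0.56714×9.2²/2.3 = 20.87 years.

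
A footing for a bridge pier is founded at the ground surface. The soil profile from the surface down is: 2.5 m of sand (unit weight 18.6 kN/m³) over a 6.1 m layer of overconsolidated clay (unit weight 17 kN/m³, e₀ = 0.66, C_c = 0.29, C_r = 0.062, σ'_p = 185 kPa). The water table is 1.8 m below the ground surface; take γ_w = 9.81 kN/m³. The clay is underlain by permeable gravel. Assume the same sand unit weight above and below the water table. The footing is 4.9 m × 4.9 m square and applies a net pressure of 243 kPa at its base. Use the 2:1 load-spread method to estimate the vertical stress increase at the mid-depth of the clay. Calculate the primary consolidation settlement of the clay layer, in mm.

Mid-depth of clay below the ground surface: z = 2.5 + 6.1/2 = 5.55 m.
Total vertical stress at mid-clay: σ_v = 18.6×2.5 + 17×3.05 = 98.35 kPa.
Pore pressure: u = 9.81×(5.55 − 1.8) = 36.788 kPa.
Initial effective stress: σ'_0 = σ_v − u = 98.35 − 36.788 = 61.562 kPa.
Stress increase at mid-clay by the 2:1 spreading method:
Δσ = qBL/((B+z)(L+z)) = 243×4.9×4.9/((4.9+5.55)(4.9+5.55)) = 53.428 kPa
Final effective stress: σ'_f = 61.562 + 53.428 = 114.99 kPa.
σ'_f = 114.99 ≤ σ'_p = 185 kPa, so the clay remains overconsolidated and only the recompression index applies:
S_c = C_r·H/(1+e₀)·log₁₀(σ'_f/σ'_0) = 0.062×6.1/1.66×log₁₀(114.99/61.562)
    = 0.22783 × 0.27135 = 0.06182 m

S_c ≈ 61.8 mm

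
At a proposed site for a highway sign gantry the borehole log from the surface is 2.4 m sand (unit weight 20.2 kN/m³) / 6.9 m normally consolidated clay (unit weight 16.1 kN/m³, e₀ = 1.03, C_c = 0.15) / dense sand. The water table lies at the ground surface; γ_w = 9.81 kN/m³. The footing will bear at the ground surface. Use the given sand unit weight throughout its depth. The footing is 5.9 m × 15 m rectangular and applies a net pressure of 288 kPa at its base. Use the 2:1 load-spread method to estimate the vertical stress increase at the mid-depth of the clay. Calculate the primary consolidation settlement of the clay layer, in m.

Mid-depth of clay below the ground surface: z = 2.4 + 6.9/2 = 5.85 m.
Total vertical stress at mid-clay: σ_v = 20.2×2.4 + 16.1×3.45 = 104.03 kPa.
Pore pressure: u = 9.81×(5.85 − 0) = 57.389 kPa.
Initial effective stress: σ'_0 = σ_v − u = 104.03 − 57.389 = 46.641 kPa.
Stress increase at mid-clay by the 2:1 spreading method:
Δσ = qBL/((B+z)(L+z)) = 288×5.9×15/((5.9+5.85)(15+5.85)) = 104.04 kPa
Final effective stress: σ'_f = σ'_0 + Δσ = 46.641 + 104.04 = 150.68 kPa.
Normally consolidated clay, so the full stress increment lies on the virgin compression line:
S_c = C_c·H/(1+e₀)·log₁₀(σ'_f/σ'_0) = 0.15×6.9/(1+1.03)×log₁₀(150.68/46.641)
    = 0.50985 × 0.50929 = 0.2597 m

S_c ≈ 0.26 m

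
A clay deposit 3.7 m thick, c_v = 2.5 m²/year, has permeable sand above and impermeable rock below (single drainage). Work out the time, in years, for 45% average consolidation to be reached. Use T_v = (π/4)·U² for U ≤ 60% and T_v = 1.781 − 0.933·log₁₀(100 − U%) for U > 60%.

Drainage path length: H_d = H = 3.7 m (single drainage).
U ≤ 60%: T_v = (π/4)·U² = (π/4)×0.45² = 0.15904.
t = T_v·H_d²/c_v = 0.15904×3.7²/2.5 = 0.8709 years.

t ≈ 0.871 years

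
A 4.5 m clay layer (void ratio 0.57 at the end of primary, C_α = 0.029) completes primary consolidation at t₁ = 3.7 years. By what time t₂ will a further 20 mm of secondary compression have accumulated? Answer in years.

t₂ ≈ 6.44 years

S_s = C_α·H/(1+e_p)·log₁₀(t₂/t₁) ⇒ log₁₀(t₂/t₁) = S_s·(1+e_p)/(C_α·H).
log₁₀(t₂/t₁) = 0.02 × (1+0.57) / (0.029×4.5) = 0.2406
t₂ = t₁ × 10^0.2406 = 3.7 × 1.74 = 6.439 years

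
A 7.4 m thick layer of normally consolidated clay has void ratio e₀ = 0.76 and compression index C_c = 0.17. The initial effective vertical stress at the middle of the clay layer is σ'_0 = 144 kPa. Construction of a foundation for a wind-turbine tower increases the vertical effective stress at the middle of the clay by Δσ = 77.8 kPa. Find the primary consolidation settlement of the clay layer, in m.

Final effective stress: σ'_f = σ'_0 + Δσ = 144 + 77.8 = 221.8 kPa.
Normally consolidated clay, so the full stress increment lies on the virgin compression line:
S_c = C_c·H/(1+e₀)·log₁₀(σ'_f/σ'_0) = 0.17×7.4/(1+0.76)×log₁₀(221.8/144)
    = 0.71477 × 0.1876 = 0.1341 m

S_c ≈ 0.134 m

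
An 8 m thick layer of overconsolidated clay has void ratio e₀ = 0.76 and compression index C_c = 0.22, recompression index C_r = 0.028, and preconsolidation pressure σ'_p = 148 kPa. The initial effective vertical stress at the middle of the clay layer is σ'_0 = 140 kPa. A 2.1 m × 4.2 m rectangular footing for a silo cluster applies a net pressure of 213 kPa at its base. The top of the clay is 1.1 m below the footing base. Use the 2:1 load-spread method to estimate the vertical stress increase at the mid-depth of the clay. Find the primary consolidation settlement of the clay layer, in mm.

S_c ≈ 58.3 mm

Mid-depth of clay below the footing base: z = 1.1 + 8/2 = 5.1 m.
Stress increase at mid-clay by the 2:1 spreading method:
Δσ = qBL/((B+z)(L+z)) = 213×2.1×4.2/((2.1+5.1)(4.2+5.1)) = 28.056 kPa
Final effective stress: σ'_f = 140 + 28.056 = 168.06 kPa.
σ'_f = 168.06 > σ'_p = 148 kPa, so the stress path crosses the preconsolidation pressure — recompression up to σ'_p, then virgin compression beyond:
S_c = H/(1+e₀)·[C_r·log₁₀(σ'_p/σ'_0) + C_c·log₁₀(σ'_f/σ'_p)]
    = 8/1.76 × [0.028×log₁₀(148/140) + 0.22×log₁₀(168.06/148)]
    = 4.5455 × [0.00067574 + 0.012145] = 0.05828 m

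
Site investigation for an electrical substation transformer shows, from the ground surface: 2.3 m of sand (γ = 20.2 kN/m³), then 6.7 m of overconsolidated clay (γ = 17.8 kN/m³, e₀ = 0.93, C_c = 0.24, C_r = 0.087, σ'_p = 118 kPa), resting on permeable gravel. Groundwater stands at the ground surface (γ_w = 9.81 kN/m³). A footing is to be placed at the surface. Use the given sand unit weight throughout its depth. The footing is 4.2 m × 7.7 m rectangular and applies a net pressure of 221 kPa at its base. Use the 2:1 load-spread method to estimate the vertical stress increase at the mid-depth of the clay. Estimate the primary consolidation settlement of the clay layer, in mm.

Mid-depth of clay below the ground surface: z = 2.3 + 6.7/2 = 5.65 m.
Total vertical stress at mid-clay: σ_v = 20.2×2.3 + 17.8×3.35 = 106.09 kPa.
Pore pressure: u = 9.81×(5.65 − 0) = 55.427 kPa.
Initial effective stress: σ'_0 = σ_v − u = 106.09 − 55.427 = 50.663 kPa.
Stress increase at mid-clay by the 2:1 spreading method:
Δσ = qBL/((B+z)(L+z)) = 221×4.2×7.7/((4.2+5.65)(7.7+5.65)) = 54.352 kPa
Final effective stress: σ'_f = 50.663 + 54.352 = 105.01 kPa.
σ'_f = 105.01 ≤ σ'_p = 118 kPa, so the clay remains overconsolidated and only the recompression index applies:
S_c = C_r·H/(1+e₀)·log₁₀(σ'_f/σ'_0) = 0.087×6.7/1.93×log₁₀(105.01/50.663)
    = 0.30202 × 0.31654 = 0.0956 m

S_c ≈ 95.6 mm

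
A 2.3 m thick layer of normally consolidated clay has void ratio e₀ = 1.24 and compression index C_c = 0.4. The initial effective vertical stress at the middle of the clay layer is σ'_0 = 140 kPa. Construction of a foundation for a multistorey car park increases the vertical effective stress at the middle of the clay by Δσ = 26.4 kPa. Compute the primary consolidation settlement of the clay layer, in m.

Final effective stress: σ'_f = σ'_0 + Δσ = 140 + 26.4 = 166.4 kPa.
Normally consolidated clay, so the full stress increment lies on the virgin compression line:
S_c = C_c·H/(1+e₀)·log₁₀(σ'_f/σ'_0) = 0.4×2.3/(1+1.24)×log₁₀(166.4/140)
    = 0.41071 × 0.075025 = 0.03081 m

S_c ≈ 0.0308 m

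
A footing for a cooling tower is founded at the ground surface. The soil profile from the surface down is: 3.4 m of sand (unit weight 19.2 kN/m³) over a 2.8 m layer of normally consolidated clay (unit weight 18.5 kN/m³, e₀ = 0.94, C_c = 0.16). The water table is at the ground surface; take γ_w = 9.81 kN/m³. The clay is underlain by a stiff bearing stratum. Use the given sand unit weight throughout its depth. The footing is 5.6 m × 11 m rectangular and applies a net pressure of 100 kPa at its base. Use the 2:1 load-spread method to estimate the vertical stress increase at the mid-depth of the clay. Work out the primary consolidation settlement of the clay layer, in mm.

S_c ≈ 61.7 mm

Mid-depth of clay below the ground surface: z = 3.4 + 2.8/2 = 4.8 m.
Total vertical stress at mid-clay: σ_v = 19.2×3.4 + 18.5×1.4 = 91.18 kPa.
Pore pressure: u = 9.81×(4.8 − 0) = 47.088 kPa.
Initial effective stress: σ'_0 = σ_v − u = 91.18 − 47.088 = 44.092 kPa.
Stress increase at mid-clay by the 2:1 spreading method:
Δσ = qBL/((B+z)(L+z)) = 100×5.6×11/((5.6+4.8)(11+4.8)) = 37.488 kPa
Final effective stress: σ'_f = σ'_0 + Δσ = 44.092 + 37.488 = 81.58 kPa.
Normally consolidated clay, so the full stress increment lies on the virgin compression line:
S_c = C_c·H/(1+e₀)·log₁₀(σ'_f/σ'_0) = 0.16×2.8/(1+0.94)×log₁₀(81.58/44.092)
    = 0.23093 × 0.26722 = 0.06171 m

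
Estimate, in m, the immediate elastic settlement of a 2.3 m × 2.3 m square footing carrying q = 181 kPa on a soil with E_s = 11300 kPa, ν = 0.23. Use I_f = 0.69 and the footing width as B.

Immediate (elastic) settlement: S_e = q·B·(1−ν²)/E_s · I_f.
S_e = 181 × 2.3 × (1 − 0.23²) / 11300 × 0.69
    = 181 × 2.3 × 0.9471 / 11300 × 0.69
    = 0.02408 m

S_e ≈ 0.0241 m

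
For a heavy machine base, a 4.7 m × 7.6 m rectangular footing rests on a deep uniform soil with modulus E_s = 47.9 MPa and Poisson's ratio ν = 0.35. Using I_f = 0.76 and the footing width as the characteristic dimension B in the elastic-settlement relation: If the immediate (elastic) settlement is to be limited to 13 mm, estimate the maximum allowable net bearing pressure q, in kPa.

q ≈ 199 kPa

E_s = 47.9 MPa = 47900 kPa.
S_e = q·B·(1−ν²)/E_s · I_f  ⇒  q = S_e·E_s / (B·(1−ν²)·I_f).
q = 0.013 × 47900 / (4.7 × 0.8775 × 0.76) = 198.7 kPa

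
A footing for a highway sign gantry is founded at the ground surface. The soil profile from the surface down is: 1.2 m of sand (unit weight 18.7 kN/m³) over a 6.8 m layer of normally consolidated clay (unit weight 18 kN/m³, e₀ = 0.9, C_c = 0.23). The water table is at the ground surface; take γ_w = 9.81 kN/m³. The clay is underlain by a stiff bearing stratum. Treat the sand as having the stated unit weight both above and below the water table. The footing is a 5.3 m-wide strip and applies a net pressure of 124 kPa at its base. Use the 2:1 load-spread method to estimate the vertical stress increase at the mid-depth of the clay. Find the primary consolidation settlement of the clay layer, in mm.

S_c ≈ 358 mm

Mid-depth of clay below the ground surface: z = 1.2 + 6.8/2 = 4.6 m.
Total vertical stress at mid-clay: σ_v = 18.7×1.2 + 18×3.4 = 83.64 kPa.
Pore pressure: u = 9.81×(4.6 − 0) = 45.126 kPa.
Initial effective stress: σ'_0 = σ_v − u = 83.64 − 45.126 = 38.514 kPa.
Stress increase at mid-clay by the 2:1 spreading method:
Δσ = qB/(B+z) = 124×5.3/(5.3+4.6) = 66.384 kPa
Final effective stress: σ'_f = σ'_0 + Δσ = 38.514 + 66.384 = 104.9 kPa.
Normally consolidated clay, so the full stress increment lies on the virgin compression line:
S_c = C_c·H/(1+e₀)·log₁₀(σ'_f/σ'_0) = 0.23×6.8/(1+0.9)×log₁₀(104.9/38.514)
    = 0.82316 × 0.43516 = 0.3582 m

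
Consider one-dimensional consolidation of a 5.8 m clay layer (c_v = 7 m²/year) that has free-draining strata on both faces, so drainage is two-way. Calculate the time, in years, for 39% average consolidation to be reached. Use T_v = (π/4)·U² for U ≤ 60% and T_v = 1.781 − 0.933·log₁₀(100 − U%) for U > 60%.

t ≈ 0.144 years

Drainage path length: H_d = H/2 = 2.9 m (double drainage).
U ≤ 60%: T_v = (π/4)·U² = (π/4)×0.39² = 0.11946.
t = T_v·H_d²/c_v = 0.11946×2.9²/7 = 0.1435 years.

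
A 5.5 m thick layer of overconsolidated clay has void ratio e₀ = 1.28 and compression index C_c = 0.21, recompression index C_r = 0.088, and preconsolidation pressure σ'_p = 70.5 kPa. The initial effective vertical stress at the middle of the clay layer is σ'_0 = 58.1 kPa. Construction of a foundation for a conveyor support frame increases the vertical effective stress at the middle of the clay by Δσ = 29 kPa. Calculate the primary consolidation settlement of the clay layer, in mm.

S_c ≈ 64.4 mm

Final effective stress: σ'_f = 58.1 + 29 = 87.1 kPa.
σ'_f = 87.1 > σ'_p = 70.5 kPa, so the stress path crosses the preconsolidation pressure — recompression up to σ'_p, then virgin compression beyond:
S_c = H/(1+e₀)·[C_r·log₁₀(σ'_p/σ'_0) + C_c·log₁₀(σ'_f/σ'_p)]
    = 5.5/2.28 × [0.088×log₁₀(70.5/58.1) + 0.21×log₁₀(87.1/70.5)]
    = 2.4123 × [0.0073931 + 0.019284] = 0.06435 m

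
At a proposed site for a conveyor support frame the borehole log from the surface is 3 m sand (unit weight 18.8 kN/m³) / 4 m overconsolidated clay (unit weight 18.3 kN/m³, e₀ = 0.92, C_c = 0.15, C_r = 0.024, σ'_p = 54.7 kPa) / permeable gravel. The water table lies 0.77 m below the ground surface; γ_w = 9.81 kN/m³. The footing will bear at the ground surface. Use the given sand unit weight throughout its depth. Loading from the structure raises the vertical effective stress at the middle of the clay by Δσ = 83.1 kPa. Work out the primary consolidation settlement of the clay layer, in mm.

Mid-depth of clay below the ground surface: z = 3 + 4/2 = 5 m.
Total vertical stress at mid-clay: σ_v = 18.8×3 + 18.3×2 = 93 kPa.
Pore pressure: u = 9.81×(5 − 0.77) = 41.496 kPa.
Initial effective stress: σ'_0 = σ_v − u = 93 − 41.496 = 51.504 kPa.
Final effective stress: σ'_f = 51.504 + 83.1 = 134.6 kPa.
σ'_f = 134.6 > σ'_p = 54.7 kPa, so the stress path crosses the preconsolidation pressure — recompression up to σ'_p, then virgin compression beyond:
S_c = H/(1+e₀)·[C_r·log₁₀(σ'_p/σ'_0) + C_c·log₁₀(σ'_f/σ'_p)]
    = 4/1.92 × [0.024×log₁₀(54.7/51.504) + 0.15×log₁₀(134.6/54.7)]
    = 2.0833 × [0.00062751 + 0.058659] = 0.1235 m

S_c ≈ 124 mm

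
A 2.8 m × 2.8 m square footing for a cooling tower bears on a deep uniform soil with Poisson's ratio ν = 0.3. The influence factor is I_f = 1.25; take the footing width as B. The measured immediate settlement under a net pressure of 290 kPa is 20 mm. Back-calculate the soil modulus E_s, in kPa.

E_s ≈ 46200 kPa

S_e = q·B·(1−ν²)/E_s · I_f  ⇒  E_s = q·B·(1−ν²)·I_f / S_e.
E_s = 290 × 2.8 × 0.91 × 1.25 / 0.02 = 46180 kPa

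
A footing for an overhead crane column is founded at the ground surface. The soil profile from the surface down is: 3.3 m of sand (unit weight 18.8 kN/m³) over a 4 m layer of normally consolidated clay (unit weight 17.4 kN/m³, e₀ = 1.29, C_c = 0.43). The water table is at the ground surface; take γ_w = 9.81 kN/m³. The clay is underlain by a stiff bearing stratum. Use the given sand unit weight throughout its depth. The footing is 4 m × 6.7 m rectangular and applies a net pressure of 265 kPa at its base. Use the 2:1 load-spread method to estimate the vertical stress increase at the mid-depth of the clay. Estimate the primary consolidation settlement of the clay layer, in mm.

Mid-depth of clay below the ground surface: z = 3.3 + 4/2 = 5.3 m.
Total vertical stress at mid-clay: σ_v = 18.8×3.3 + 17.4×2 = 96.84 kPa.
Pore pressure: u = 9.81×(5.3 − 0) = 51.993 kPa.
Initial effective stress: σ'_0 = σ_v − u = 96.84 − 51.993 = 44.847 kPa.
Stress increase at mid-clay by the 2:1 spreading method:
Δσ = qBL/((B+z)(L+z)) = 265×4×6.7/((4+5.3)(6.7+5.3)) = 63.638 kPa
Final effective stress: σ'_f = σ'_0 + Δσ = 44.847 + 63.638 = 108.48 kPa.
Normally consolidated clay, so the full stress increment lies on the virgin compression line:
S_c = C_c·H/(1+e₀)·log₁₀(σ'_f/σ'_0) = 0.43×4/(1+1.29)×log₁₀(108.48/44.847)
    = 0.75109 × 0.38362 = 0.2881 m

S_c ≈ 288 mm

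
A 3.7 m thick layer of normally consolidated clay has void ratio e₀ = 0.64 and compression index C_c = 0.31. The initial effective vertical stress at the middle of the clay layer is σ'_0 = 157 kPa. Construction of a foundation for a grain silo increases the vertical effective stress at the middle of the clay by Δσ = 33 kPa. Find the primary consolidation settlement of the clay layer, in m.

S_c ≈ 0.0579 m

Final effective stress: σ'_f = σ'_0 + Δσ = 157 + 33 = 190 kPa.
Normally consolidated clay, so the full stress increment lies on the virgin compression line:
S_c = C_c·H/(1+e₀)·log₁₀(σ'_f/σ'_0) = 0.31×3.7/(1+0.64)×log₁₀(190/157)
    = 0.69939 × 0.082854 = 0.05795 m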